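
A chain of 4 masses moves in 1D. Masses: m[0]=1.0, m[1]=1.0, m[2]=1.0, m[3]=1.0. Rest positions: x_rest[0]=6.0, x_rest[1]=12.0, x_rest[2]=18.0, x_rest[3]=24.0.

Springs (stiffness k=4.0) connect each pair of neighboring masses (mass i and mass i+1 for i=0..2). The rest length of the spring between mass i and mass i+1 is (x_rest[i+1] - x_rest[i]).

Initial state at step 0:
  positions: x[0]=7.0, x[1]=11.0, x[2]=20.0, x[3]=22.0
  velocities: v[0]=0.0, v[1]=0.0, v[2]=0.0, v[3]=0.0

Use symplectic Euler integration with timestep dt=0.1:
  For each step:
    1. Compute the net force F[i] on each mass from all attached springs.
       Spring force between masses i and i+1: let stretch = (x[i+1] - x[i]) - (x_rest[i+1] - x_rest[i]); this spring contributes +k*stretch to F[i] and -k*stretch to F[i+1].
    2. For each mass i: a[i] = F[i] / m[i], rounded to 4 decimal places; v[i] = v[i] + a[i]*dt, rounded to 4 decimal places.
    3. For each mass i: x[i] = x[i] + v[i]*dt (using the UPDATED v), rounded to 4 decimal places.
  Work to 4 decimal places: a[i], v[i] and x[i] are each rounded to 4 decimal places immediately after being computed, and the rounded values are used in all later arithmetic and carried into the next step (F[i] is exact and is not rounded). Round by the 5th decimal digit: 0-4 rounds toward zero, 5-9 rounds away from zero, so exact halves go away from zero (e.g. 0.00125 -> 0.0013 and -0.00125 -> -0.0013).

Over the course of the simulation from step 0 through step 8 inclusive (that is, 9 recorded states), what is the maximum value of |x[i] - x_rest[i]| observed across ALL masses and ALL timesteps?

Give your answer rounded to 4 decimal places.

Step 0: x=[7.0000 11.0000 20.0000 22.0000] v=[0.0000 0.0000 0.0000 0.0000]
Step 1: x=[6.9200 11.2000 19.7200 22.1600] v=[-0.8000 2.0000 -2.8000 1.6000]
Step 2: x=[6.7712 11.5696 19.1968 22.4624] v=[-1.4880 3.6960 -5.2320 3.0240]
Step 3: x=[6.5743 12.0524 18.4991 22.8742] v=[-1.9686 4.8275 -6.9766 4.1178]
Step 4: x=[6.3566 12.5739 17.7186 23.3510] v=[-2.1774 5.2149 -7.8052 4.7678]
Step 5: x=[6.1476 13.0525 16.9576 23.8425] v=[-2.0905 4.7859 -7.6101 4.9148]
Step 6: x=[5.9748 13.4111 16.3158 24.2986] v=[-1.7285 3.5860 -6.4182 4.5608]
Step 7: x=[5.8594 13.5884 15.8771 24.6754] v=[-1.1540 1.7734 -4.3870 3.7677]
Step 8: x=[5.8132 13.5481 15.6988 24.9402] v=[-0.4624 -0.4027 -1.7832 2.6484]
Max displacement = 2.3012

Answer: 2.3012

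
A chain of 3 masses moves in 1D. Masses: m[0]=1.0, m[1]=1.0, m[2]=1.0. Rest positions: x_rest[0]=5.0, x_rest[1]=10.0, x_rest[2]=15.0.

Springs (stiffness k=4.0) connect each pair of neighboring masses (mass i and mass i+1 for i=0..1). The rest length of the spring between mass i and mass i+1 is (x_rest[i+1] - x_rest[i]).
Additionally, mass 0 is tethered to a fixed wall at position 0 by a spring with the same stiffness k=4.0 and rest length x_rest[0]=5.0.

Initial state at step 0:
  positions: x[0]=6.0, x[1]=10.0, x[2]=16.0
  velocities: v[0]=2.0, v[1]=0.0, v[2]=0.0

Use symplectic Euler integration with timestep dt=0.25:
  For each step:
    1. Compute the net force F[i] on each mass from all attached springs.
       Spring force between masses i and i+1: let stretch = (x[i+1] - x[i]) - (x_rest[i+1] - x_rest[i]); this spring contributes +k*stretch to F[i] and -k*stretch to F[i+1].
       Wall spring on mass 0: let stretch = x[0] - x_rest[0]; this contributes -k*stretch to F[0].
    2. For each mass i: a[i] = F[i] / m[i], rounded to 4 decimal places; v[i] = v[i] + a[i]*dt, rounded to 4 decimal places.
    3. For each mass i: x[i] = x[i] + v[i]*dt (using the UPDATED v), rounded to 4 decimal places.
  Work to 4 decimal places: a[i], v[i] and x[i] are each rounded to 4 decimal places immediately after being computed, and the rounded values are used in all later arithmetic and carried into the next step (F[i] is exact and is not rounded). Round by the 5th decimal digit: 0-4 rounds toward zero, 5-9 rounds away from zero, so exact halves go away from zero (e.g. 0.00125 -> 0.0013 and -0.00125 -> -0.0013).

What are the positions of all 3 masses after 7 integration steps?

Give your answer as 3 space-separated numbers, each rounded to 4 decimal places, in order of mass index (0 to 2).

Step 0: x=[6.0000 10.0000 16.0000] v=[2.0000 0.0000 0.0000]
Step 1: x=[6.0000 10.5000 15.7500] v=[0.0000 2.0000 -1.0000]
Step 2: x=[5.6250 11.1875 15.4375] v=[-1.5000 2.7500 -1.2500]
Step 3: x=[5.2344 11.5469 15.3125] v=[-1.5625 1.4375 -0.5000]
Step 4: x=[5.1133 11.2696 15.4961] v=[-0.4844 -1.1094 0.7344]
Step 5: x=[5.2530 10.5098 15.8731] v=[0.5586 -3.0392 1.5079]
Step 6: x=[5.3936 9.7766 16.1593] v=[0.5624 -2.9327 1.1446]
Step 7: x=[5.2816 9.5434 16.0998] v=[-0.4482 -0.9330 -0.2381]

Answer: 5.2816 9.5434 16.0998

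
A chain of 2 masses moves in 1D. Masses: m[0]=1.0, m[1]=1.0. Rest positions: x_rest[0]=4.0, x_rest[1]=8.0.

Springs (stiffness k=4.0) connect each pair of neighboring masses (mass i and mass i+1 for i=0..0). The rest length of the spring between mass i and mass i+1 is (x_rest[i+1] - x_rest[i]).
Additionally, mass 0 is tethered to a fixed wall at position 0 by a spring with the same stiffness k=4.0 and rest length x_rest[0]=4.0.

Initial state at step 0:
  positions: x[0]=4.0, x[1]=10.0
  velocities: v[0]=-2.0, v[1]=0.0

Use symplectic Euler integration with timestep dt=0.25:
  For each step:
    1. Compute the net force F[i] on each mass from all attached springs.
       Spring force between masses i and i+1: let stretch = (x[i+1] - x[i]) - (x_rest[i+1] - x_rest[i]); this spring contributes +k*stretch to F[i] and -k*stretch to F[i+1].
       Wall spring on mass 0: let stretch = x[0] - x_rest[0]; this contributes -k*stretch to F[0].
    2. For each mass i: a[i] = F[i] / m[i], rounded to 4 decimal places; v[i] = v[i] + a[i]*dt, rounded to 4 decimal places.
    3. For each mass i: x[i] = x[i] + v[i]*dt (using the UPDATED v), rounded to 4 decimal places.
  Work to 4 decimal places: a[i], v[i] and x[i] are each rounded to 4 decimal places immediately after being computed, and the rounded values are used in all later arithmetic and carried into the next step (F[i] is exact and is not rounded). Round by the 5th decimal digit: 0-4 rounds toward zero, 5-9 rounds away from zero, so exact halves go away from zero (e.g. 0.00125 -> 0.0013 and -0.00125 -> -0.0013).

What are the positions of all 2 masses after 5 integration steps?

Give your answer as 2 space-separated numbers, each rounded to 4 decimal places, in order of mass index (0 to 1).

Answer: 3.9707 6.7324

Derivation:
Step 0: x=[4.0000 10.0000] v=[-2.0000 0.0000]
Step 1: x=[4.0000 9.5000] v=[0.0000 -2.0000]
Step 2: x=[4.3750 8.6250] v=[1.5000 -3.5000]
Step 3: x=[4.7188 7.6875] v=[1.3750 -3.7500]
Step 4: x=[4.6250 7.0078] v=[-0.3751 -2.7187]
Step 5: x=[3.9707 6.7324] v=[-2.6173 -1.1015]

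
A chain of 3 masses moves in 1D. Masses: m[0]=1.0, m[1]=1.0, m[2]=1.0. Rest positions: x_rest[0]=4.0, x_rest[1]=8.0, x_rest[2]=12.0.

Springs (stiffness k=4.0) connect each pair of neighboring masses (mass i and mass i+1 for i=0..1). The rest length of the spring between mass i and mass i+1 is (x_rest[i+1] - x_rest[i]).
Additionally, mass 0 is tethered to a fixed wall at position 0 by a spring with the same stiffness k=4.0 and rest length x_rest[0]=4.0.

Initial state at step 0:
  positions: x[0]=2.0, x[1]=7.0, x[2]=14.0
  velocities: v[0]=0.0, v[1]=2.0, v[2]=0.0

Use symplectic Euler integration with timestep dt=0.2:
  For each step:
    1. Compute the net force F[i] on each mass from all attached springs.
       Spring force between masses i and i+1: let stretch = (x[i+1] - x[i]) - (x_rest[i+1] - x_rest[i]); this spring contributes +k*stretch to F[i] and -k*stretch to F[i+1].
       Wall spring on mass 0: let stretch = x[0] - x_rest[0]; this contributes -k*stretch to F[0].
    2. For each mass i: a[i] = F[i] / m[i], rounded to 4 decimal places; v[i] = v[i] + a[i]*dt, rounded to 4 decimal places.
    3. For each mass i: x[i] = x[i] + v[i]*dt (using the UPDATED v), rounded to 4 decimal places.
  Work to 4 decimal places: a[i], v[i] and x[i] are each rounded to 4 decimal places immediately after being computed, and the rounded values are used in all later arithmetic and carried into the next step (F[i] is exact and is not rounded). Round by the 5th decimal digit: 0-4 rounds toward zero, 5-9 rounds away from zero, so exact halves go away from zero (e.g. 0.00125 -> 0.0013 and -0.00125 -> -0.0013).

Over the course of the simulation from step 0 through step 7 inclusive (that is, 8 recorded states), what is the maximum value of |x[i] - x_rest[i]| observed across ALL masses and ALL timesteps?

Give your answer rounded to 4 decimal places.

Answer: 2.9461

Derivation:
Step 0: x=[2.0000 7.0000 14.0000] v=[0.0000 2.0000 0.0000]
Step 1: x=[2.4800 7.7200 13.5200] v=[2.4000 3.6000 -2.4000]
Step 2: x=[3.4016 8.5296 12.7520] v=[4.6080 4.0480 -3.8400]
Step 3: x=[4.5994 9.1943 11.9484] v=[5.9891 3.3235 -4.0179]
Step 4: x=[5.7965 9.5645 11.3442] v=[5.9855 1.8509 -3.0212]
Step 5: x=[6.6690 9.6166 11.0952] v=[4.3627 0.2603 -1.2450]
Step 6: x=[6.9461 9.4336 11.2496] v=[1.3856 -0.9149 0.7721]
Step 7: x=[6.5098 9.1432 11.7535] v=[-2.1813 -1.4521 2.5193]
Max displacement = 2.9461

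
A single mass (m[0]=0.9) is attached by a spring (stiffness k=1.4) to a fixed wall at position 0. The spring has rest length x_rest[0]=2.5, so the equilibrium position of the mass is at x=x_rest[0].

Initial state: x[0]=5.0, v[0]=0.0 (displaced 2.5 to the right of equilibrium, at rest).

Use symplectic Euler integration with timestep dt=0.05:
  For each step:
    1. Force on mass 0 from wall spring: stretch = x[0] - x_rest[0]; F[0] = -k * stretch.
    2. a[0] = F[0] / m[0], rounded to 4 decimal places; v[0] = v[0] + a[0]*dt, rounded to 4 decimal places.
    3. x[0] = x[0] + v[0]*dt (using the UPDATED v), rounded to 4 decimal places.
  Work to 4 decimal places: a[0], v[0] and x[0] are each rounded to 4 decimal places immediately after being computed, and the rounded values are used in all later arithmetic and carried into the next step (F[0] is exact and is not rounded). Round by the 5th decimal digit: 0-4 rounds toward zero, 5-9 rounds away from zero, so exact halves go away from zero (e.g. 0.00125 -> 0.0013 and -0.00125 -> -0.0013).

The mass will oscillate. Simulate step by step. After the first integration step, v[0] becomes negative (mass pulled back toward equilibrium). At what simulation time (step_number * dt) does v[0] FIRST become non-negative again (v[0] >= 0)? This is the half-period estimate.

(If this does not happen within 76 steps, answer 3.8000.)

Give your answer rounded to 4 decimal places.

Answer: 2.5500

Derivation:
Step 0: x=[5.0000] v=[0.0000]
Step 1: x=[4.9903] v=[-0.1944]
Step 2: x=[4.9709] v=[-0.3881]
Step 3: x=[4.9419] v=[-0.5803]
Step 4: x=[4.9034] v=[-0.7702]
Step 5: x=[4.8555] v=[-0.9571]
Step 6: x=[4.7985] v=[-1.1403]
Step 7: x=[4.7325] v=[-1.3191]
Step 8: x=[4.6579] v=[-1.4927]
Step 9: x=[4.5749] v=[-1.6605]
Step 10: x=[4.4838] v=[-1.8219]
Step 11: x=[4.3850] v=[-1.9762]
Step 12: x=[4.2789] v=[-2.1228]
Step 13: x=[4.1658] v=[-2.2612]
Step 14: x=[4.0463] v=[-2.3908]
Step 15: x=[3.9207] v=[-2.5111]
Step 16: x=[3.7896] v=[-2.6216]
Step 17: x=[3.6535] v=[-2.7219]
Step 18: x=[3.5129] v=[-2.8116]
Step 19: x=[3.3684] v=[-2.8904]
Step 20: x=[3.2205] v=[-2.9579]
Step 21: x=[3.0698] v=[-3.0139]
Step 22: x=[2.9169] v=[-3.0582]
Step 23: x=[2.7624] v=[-3.0906]
Step 24: x=[2.6069] v=[-3.1110]
Step 25: x=[2.4509] v=[-3.1193]
Step 26: x=[2.2951] v=[-3.1155]
Step 27: x=[2.1401] v=[-3.0996]
Step 28: x=[1.9865] v=[-3.0716]
Step 29: x=[1.8349] v=[-3.0317]
Step 30: x=[1.6859] v=[-2.9800]
Step 31: x=[1.5401] v=[-2.9167]
Step 32: x=[1.3980] v=[-2.8420]
Step 33: x=[1.2602] v=[-2.7563]
Step 34: x=[1.1272] v=[-2.6599]
Step 35: x=[0.9995] v=[-2.5531]
Step 36: x=[0.8777] v=[-2.4364]
Step 37: x=[0.7622] v=[-2.3102]
Step 38: x=[0.6535] v=[-2.1750]
Step 39: x=[0.5519] v=[-2.0314]
Step 40: x=[0.4579] v=[-1.8799]
Step 41: x=[0.3718] v=[-1.7211]
Step 42: x=[0.2940] v=[-1.5556]
Step 43: x=[0.2248] v=[-1.3840]
Step 44: x=[0.1645] v=[-1.2070]
Step 45: x=[0.1132] v=[-1.0254]
Step 46: x=[0.0712] v=[-0.8398]
Step 47: x=[0.0387] v=[-0.6509]
Step 48: x=[0.0157] v=[-0.4595]
Step 49: x=[0.0024] v=[-0.2663]
Step 50: x=[-0.0012] v=[-0.0720]
Step 51: x=[0.0049] v=[0.1225]
First v>=0 after going negative at step 51, time=2.5500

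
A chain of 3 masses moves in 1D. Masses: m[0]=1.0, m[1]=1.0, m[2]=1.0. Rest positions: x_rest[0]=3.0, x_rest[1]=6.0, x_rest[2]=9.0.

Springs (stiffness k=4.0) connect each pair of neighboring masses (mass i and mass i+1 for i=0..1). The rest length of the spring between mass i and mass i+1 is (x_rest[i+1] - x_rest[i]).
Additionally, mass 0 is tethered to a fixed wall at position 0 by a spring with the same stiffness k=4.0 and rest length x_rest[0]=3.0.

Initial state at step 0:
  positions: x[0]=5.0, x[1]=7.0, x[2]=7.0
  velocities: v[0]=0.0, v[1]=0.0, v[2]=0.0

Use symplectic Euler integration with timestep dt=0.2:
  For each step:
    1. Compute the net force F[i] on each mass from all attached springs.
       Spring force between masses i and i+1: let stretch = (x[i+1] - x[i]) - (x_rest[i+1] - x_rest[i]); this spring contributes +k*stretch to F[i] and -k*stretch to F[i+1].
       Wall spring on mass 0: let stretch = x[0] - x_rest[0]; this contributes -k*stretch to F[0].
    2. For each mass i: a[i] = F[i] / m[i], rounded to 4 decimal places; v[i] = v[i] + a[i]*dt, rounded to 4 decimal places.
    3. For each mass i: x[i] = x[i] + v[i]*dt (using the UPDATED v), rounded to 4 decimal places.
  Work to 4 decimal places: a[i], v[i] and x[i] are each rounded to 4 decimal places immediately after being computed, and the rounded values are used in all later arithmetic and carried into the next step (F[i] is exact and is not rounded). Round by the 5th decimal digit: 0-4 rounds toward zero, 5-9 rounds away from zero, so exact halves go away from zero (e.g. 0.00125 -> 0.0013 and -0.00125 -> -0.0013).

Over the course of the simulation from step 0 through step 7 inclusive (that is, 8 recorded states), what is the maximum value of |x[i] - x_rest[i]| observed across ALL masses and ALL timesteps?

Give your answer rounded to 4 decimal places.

Step 0: x=[5.0000 7.0000 7.0000] v=[0.0000 0.0000 0.0000]
Step 1: x=[4.5200 6.6800 7.4800] v=[-2.4000 -1.6000 2.4000]
Step 2: x=[3.6624 6.1424 8.3120] v=[-4.2880 -2.6880 4.1600]
Step 3: x=[2.6156 5.5551 9.2769] v=[-5.2339 -2.9363 4.8243]
Step 4: x=[1.6206 5.0930 10.1263] v=[-4.9748 -2.3105 4.2469]
Step 5: x=[0.9219 4.8806 10.6504] v=[-3.4934 -1.0618 2.6203]
Step 6: x=[0.7091 4.9580 10.7313] v=[-1.0640 0.3871 0.4045]
Step 7: x=[1.0627 5.2793 10.3685] v=[1.7678 1.6066 -1.8141]
Max displacement = 2.2909

Answer: 2.2909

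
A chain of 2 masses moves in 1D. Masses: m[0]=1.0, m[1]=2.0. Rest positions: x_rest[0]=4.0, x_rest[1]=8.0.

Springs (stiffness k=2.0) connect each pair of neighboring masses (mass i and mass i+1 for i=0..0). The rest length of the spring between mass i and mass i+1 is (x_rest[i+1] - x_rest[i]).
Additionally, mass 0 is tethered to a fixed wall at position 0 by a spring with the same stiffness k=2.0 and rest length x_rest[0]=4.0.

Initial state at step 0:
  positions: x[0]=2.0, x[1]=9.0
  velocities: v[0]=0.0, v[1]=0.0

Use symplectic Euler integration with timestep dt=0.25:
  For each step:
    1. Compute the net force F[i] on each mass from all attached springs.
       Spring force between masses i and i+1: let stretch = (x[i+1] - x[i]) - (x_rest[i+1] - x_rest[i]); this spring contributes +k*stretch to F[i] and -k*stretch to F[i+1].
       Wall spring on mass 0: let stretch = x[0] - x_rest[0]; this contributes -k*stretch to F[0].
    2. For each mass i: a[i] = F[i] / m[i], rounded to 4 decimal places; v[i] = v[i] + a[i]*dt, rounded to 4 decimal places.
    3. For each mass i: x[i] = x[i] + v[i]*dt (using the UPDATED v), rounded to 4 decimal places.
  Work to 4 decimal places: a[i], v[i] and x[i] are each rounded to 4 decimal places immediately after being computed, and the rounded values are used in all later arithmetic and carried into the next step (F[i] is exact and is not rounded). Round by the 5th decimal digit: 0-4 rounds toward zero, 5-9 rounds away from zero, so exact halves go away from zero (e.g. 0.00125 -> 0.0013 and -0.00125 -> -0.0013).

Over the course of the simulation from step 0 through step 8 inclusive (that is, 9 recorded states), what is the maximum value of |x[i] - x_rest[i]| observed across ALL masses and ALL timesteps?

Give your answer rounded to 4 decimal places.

Answer: 2.3942

Derivation:
Step 0: x=[2.0000 9.0000] v=[0.0000 0.0000]
Step 1: x=[2.6250 8.8125] v=[2.5000 -0.7500]
Step 2: x=[3.6953 8.4883] v=[4.2813 -1.2969]
Step 3: x=[4.9029 8.1145] v=[4.8302 -1.4952]
Step 4: x=[5.8991 7.7900] v=[3.9846 -1.2981]
Step 5: x=[6.3942 7.5973] v=[1.9805 -0.7708]
Step 6: x=[6.2404 7.5794] v=[-0.6151 -0.0716]
Step 7: x=[5.4740 7.7278] v=[-3.0658 0.5937]
Step 8: x=[4.3050 7.9854] v=[-4.6759 1.0303]
Max displacement = 2.3942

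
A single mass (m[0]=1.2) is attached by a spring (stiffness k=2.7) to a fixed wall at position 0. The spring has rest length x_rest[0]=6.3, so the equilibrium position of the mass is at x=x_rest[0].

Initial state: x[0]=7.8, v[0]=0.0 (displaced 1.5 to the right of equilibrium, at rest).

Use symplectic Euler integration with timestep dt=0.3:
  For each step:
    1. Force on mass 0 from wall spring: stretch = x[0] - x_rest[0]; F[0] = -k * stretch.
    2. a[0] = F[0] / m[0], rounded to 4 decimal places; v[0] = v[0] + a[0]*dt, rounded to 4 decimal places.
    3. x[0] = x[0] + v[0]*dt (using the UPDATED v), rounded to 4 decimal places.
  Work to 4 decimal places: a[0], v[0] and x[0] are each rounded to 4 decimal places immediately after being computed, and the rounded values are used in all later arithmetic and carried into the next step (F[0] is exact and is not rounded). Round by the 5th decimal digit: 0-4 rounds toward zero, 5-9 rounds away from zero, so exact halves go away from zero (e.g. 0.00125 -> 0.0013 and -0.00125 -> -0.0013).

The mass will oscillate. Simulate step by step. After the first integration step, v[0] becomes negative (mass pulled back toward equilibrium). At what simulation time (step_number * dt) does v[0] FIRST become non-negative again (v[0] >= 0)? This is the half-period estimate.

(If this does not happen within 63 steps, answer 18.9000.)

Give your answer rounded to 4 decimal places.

Step 0: x=[7.8000] v=[0.0000]
Step 1: x=[7.4963] v=[-1.0125]
Step 2: x=[6.9503] v=[-1.8200]
Step 3: x=[6.2726] v=[-2.2590]
Step 4: x=[5.6005] v=[-2.2405]
Step 5: x=[5.0700] v=[-1.7683]
Step 6: x=[4.7886] v=[-0.9381]
Step 7: x=[4.8132] v=[0.0821]
First v>=0 after going negative at step 7, time=2.1000

Answer: 2.1000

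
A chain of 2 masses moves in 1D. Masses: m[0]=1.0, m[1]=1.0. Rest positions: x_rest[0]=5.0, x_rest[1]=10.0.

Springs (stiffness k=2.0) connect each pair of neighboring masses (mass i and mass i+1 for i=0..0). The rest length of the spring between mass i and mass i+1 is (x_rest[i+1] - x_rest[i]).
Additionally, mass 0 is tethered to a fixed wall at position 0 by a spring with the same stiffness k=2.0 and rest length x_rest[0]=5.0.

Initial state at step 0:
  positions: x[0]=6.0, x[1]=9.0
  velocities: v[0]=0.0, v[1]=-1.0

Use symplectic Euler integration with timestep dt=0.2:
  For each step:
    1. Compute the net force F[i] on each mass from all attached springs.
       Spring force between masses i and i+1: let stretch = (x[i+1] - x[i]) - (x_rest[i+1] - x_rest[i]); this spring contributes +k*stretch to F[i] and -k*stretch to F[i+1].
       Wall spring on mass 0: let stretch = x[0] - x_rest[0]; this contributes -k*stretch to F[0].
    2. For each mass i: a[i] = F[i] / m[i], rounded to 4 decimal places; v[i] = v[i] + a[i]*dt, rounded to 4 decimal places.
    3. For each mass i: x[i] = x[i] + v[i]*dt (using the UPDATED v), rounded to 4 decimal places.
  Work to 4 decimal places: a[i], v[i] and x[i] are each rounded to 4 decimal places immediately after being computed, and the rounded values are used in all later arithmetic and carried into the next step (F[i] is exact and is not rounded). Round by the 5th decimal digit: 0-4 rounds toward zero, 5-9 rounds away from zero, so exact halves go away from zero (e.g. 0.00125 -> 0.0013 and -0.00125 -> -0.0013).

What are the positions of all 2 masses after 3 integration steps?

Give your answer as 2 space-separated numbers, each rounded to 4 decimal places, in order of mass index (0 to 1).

Answer: 4.7451 9.2681

Derivation:
Step 0: x=[6.0000 9.0000] v=[0.0000 -1.0000]
Step 1: x=[5.7600 8.9600] v=[-1.2000 -0.2000]
Step 2: x=[5.3152 9.0640] v=[-2.2240 0.5200]
Step 3: x=[4.7451 9.2681] v=[-2.8506 1.0205]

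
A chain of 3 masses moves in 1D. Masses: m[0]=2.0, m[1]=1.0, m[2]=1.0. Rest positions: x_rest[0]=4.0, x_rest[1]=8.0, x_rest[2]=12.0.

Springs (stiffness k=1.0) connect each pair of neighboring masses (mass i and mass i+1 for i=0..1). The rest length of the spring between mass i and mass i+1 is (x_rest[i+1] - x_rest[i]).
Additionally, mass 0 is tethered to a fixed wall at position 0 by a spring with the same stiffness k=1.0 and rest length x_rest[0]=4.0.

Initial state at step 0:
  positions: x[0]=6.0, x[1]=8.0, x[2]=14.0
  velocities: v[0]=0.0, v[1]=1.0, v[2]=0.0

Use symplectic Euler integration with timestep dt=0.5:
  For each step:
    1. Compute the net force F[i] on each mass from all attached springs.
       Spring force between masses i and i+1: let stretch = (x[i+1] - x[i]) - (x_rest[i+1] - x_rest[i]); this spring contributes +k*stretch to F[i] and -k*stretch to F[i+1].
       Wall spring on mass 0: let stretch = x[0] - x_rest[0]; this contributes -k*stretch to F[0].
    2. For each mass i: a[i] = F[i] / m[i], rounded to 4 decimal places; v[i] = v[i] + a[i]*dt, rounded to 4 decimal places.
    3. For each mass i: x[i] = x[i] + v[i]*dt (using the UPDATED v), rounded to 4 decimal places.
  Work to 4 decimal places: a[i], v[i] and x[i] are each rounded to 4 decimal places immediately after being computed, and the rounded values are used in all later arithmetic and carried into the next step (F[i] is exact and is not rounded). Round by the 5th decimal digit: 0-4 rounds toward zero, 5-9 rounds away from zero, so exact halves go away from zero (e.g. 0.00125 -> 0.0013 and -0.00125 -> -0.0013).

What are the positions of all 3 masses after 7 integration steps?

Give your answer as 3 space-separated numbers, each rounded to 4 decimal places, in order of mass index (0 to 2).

Answer: 4.3636 7.0017 14.3736

Derivation:
Step 0: x=[6.0000 8.0000 14.0000] v=[0.0000 1.0000 0.0000]
Step 1: x=[5.5000 9.5000 13.5000] v=[-1.0000 3.0000 -1.0000]
Step 2: x=[4.8125 11.0000 13.0000] v=[-1.3750 3.0000 -1.0000]
Step 3: x=[4.2969 11.4532 13.0000] v=[-1.0313 0.9063 0.0000]
Step 4: x=[4.1387 10.5040 13.6133] v=[-0.3165 -1.8985 1.2266]
Step 5: x=[4.2588 8.7408 14.4493] v=[0.2402 -3.5265 1.6720]
Step 6: x=[4.4068 7.2842 14.8582] v=[0.2960 -2.9133 0.8178]
Step 7: x=[4.3636 7.0017 14.3736] v=[-0.0864 -0.5650 -0.9692]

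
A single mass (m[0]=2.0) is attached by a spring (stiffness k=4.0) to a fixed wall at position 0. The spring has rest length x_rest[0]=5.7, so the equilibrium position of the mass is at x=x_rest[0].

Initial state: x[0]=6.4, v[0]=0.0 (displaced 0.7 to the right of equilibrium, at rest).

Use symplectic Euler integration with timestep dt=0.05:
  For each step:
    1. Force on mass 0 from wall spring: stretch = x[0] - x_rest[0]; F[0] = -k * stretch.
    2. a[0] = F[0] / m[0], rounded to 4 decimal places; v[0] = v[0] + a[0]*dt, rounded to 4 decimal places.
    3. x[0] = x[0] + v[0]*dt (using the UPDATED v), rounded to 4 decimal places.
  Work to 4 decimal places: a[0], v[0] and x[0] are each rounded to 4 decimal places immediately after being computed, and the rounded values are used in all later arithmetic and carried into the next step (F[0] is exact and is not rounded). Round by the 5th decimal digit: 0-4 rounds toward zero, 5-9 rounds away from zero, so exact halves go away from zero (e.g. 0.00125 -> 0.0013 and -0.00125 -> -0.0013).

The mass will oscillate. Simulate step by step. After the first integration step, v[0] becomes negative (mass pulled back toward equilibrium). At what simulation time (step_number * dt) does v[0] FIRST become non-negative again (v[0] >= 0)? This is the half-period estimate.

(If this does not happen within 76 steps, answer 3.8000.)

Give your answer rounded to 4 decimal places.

Answer: 2.2500

Derivation:
Step 0: x=[6.4000] v=[0.0000]
Step 1: x=[6.3965] v=[-0.0700]
Step 2: x=[6.3895] v=[-0.1397]
Step 3: x=[6.3791] v=[-0.2087]
Step 4: x=[6.3653] v=[-0.2766]
Step 5: x=[6.3481] v=[-0.3431]
Step 6: x=[6.3277] v=[-0.4079]
Step 7: x=[6.3042] v=[-0.4707]
Step 8: x=[6.2776] v=[-0.5311]
Step 9: x=[6.2482] v=[-0.5889]
Step 10: x=[6.2160] v=[-0.6437]
Step 11: x=[6.1812] v=[-0.6953]
Step 12: x=[6.1440] v=[-0.7434]
Step 13: x=[6.1046] v=[-0.7878]
Step 14: x=[6.0632] v=[-0.8283]
Step 15: x=[6.0200] v=[-0.8646]
Step 16: x=[5.9752] v=[-0.8966]
Step 17: x=[5.9290] v=[-0.9241]
Step 18: x=[5.8817] v=[-0.9470]
Step 19: x=[5.8334] v=[-0.9652]
Step 20: x=[5.7845] v=[-0.9785]
Step 21: x=[5.7352] v=[-0.9870]
Step 22: x=[5.6857] v=[-0.9905]
Step 23: x=[5.6362] v=[-0.9891]
Step 24: x=[5.5871] v=[-0.9827]
Step 25: x=[5.5385] v=[-0.9714]
Step 26: x=[5.4907] v=[-0.9553]
Step 27: x=[5.4440] v=[-0.9344]
Step 28: x=[5.3986] v=[-0.9088]
Step 29: x=[5.3547] v=[-0.8787]
Step 30: x=[5.3125] v=[-0.8442]
Step 31: x=[5.2722] v=[-0.8055]
Step 32: x=[5.2341] v=[-0.7627]
Step 33: x=[5.1983] v=[-0.7161]
Step 34: x=[5.1650] v=[-0.6659]
Step 35: x=[5.1344] v=[-0.6124]
Step 36: x=[5.1066] v=[-0.5558]
Step 37: x=[5.0818] v=[-0.4965]
Step 38: x=[5.0601] v=[-0.4347]
Step 39: x=[5.0416] v=[-0.3707]
Step 40: x=[5.0264] v=[-0.3049]
Step 41: x=[5.0145] v=[-0.2375]
Step 42: x=[5.0061] v=[-0.1690]
Step 43: x=[5.0011] v=[-0.0996]
Step 44: x=[4.9996] v=[-0.0297]
Step 45: x=[5.0016] v=[0.0403]
First v>=0 after going negative at step 45, time=2.2500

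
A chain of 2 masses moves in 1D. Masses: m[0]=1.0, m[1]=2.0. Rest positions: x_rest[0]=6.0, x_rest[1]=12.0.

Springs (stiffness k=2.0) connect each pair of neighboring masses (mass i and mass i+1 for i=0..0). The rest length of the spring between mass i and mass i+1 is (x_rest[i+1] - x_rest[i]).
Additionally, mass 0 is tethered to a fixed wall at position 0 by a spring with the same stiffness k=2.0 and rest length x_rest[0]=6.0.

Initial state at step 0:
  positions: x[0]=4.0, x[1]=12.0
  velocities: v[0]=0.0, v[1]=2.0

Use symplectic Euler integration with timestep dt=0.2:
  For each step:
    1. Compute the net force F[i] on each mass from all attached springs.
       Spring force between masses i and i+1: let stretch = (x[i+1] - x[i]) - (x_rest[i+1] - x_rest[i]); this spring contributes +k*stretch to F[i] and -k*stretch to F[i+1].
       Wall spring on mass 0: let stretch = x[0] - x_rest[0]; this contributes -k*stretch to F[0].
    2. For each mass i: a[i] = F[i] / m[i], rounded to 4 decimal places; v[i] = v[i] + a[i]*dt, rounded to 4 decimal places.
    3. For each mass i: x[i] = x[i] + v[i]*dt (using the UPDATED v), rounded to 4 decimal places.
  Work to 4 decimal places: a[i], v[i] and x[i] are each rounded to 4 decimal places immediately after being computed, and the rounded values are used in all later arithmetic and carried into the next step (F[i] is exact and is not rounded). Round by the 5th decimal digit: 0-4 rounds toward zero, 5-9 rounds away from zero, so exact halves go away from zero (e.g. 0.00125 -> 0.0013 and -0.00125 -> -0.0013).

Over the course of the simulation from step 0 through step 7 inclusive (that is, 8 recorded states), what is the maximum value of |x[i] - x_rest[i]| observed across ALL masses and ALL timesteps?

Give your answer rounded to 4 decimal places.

Answer: 2.7284

Derivation:
Step 0: x=[4.0000 12.0000] v=[0.0000 2.0000]
Step 1: x=[4.3200 12.3200] v=[1.6000 1.6000]
Step 2: x=[4.9344 12.5600] v=[3.0720 1.2000]
Step 3: x=[5.7641 12.7350] v=[4.1485 0.8749]
Step 4: x=[6.6903 12.8711] v=[4.6312 0.6807]
Step 5: x=[7.5758 13.0000] v=[4.4274 0.6445]
Step 6: x=[8.2892 13.1519] v=[3.5668 0.7597]
Step 7: x=[8.7284 13.3493] v=[2.1962 0.9872]
Max displacement = 2.7284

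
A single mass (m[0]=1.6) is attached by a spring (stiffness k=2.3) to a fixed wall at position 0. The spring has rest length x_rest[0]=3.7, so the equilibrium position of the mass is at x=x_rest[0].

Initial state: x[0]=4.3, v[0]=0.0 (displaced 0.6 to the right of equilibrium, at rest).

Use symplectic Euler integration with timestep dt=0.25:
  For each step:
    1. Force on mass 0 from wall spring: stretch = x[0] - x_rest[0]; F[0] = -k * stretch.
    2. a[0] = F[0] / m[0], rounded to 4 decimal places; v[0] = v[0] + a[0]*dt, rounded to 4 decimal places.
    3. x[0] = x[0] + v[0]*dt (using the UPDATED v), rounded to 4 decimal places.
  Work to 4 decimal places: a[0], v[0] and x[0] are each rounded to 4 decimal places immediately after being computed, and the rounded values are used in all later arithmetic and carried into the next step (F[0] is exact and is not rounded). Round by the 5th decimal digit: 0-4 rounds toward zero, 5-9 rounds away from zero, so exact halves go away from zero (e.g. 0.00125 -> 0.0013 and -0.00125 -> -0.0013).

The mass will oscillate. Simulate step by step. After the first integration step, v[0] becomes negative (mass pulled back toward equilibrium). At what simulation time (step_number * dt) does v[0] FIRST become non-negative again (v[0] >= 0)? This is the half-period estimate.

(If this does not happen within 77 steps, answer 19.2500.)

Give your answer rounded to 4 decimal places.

Answer: 2.7500

Derivation:
Step 0: x=[4.3000] v=[0.0000]
Step 1: x=[4.2461] v=[-0.2156]
Step 2: x=[4.1431] v=[-0.4119]
Step 3: x=[4.0003] v=[-0.5712]
Step 4: x=[3.8305] v=[-0.6791]
Step 5: x=[3.6490] v=[-0.7260]
Step 6: x=[3.4721] v=[-0.7077]
Step 7: x=[3.3157] v=[-0.6258]
Step 8: x=[3.1938] v=[-0.4877]
Step 9: x=[3.1174] v=[-0.3058]
Step 10: x=[3.0933] v=[-0.0964]
Step 11: x=[3.1237] v=[0.1216]
First v>=0 after going negative at step 11, time=2.7500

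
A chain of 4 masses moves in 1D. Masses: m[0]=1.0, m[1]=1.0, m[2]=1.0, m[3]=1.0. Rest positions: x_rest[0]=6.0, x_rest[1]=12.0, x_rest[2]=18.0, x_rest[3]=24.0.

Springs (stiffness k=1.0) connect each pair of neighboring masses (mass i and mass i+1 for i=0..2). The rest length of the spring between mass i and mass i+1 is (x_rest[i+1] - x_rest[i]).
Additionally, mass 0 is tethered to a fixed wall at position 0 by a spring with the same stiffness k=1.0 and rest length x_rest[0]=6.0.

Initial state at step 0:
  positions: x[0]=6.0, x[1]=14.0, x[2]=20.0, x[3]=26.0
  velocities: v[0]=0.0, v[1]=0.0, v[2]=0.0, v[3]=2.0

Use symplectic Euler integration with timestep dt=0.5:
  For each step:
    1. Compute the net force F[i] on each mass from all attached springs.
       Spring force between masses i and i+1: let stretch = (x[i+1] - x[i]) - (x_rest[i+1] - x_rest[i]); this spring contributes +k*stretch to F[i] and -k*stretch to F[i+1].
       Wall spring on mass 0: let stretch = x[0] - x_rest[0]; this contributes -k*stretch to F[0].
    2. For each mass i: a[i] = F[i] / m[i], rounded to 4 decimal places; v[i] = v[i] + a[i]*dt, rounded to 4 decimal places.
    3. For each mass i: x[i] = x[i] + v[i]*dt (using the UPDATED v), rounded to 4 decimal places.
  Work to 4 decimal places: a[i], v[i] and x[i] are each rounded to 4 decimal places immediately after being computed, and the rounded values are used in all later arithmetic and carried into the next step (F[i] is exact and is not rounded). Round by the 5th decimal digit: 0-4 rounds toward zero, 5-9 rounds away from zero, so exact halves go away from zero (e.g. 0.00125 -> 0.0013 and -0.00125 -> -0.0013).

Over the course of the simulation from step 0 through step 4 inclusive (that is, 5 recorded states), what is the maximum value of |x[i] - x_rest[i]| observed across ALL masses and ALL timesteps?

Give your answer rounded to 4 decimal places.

Step 0: x=[6.0000 14.0000 20.0000 26.0000] v=[0.0000 0.0000 0.0000 2.0000]
Step 1: x=[6.5000 13.5000 20.0000 27.0000] v=[1.0000 -1.0000 0.0000 2.0000]
Step 2: x=[7.1250 12.8750 20.1250 27.7500] v=[1.2500 -1.2500 0.2500 1.5000]
Step 3: x=[7.4063 12.6250 20.3438 28.0938] v=[0.5625 -0.5000 0.4375 0.6875]
Step 4: x=[7.1407 13.0001 20.5704 28.0001] v=[-0.5313 0.7501 0.4531 -0.1875]
Max displacement = 4.0938

Answer: 4.0938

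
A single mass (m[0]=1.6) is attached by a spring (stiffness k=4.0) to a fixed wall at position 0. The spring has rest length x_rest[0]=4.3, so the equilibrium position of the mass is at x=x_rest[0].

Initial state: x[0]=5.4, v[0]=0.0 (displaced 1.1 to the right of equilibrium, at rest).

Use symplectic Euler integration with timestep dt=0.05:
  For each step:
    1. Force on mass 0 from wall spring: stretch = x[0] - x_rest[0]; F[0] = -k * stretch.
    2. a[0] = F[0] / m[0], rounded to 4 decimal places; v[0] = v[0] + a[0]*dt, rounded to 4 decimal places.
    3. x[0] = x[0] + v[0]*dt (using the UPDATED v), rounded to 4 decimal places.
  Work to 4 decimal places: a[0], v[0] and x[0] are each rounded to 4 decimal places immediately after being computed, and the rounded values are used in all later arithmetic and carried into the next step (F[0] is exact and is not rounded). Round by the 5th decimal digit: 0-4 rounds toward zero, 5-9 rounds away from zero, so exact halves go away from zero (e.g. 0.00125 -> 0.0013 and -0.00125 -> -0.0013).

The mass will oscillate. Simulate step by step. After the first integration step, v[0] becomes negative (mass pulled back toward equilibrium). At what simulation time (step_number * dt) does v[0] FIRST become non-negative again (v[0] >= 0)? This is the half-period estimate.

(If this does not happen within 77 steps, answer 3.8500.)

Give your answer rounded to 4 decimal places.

Step 0: x=[5.4000] v=[0.0000]
Step 1: x=[5.3931] v=[-0.1375]
Step 2: x=[5.3794] v=[-0.2741]
Step 3: x=[5.3590] v=[-0.4090]
Step 4: x=[5.3319] v=[-0.5414]
Step 5: x=[5.2984] v=[-0.6704]
Step 6: x=[5.2586] v=[-0.7952]
Step 7: x=[5.2129] v=[-0.9150]
Step 8: x=[5.1614] v=[-1.0291]
Step 9: x=[5.1046] v=[-1.1368]
Step 10: x=[5.0427] v=[-1.2374]
Step 11: x=[4.9762] v=[-1.3302]
Step 12: x=[4.9055] v=[-1.4147]
Step 13: x=[4.8310] v=[-1.4904]
Step 14: x=[4.7532] v=[-1.5568]
Step 15: x=[4.6725] v=[-1.6135]
Step 16: x=[4.5895] v=[-1.6601]
Step 17: x=[4.5047] v=[-1.6963]
Step 18: x=[4.4186] v=[-1.7219]
Step 19: x=[4.3318] v=[-1.7367]
Step 20: x=[4.2448] v=[-1.7407]
Step 21: x=[4.1581] v=[-1.7338]
Step 22: x=[4.0723] v=[-1.7161]
Step 23: x=[3.9879] v=[-1.6876]
Step 24: x=[3.9055] v=[-1.6486]
Step 25: x=[3.8255] v=[-1.5993]
Step 26: x=[3.7485] v=[-1.5400]
Step 27: x=[3.6749] v=[-1.4711]
Step 28: x=[3.6053] v=[-1.3930]
Step 29: x=[3.5400] v=[-1.3062]
Step 30: x=[3.4794] v=[-1.2112]
Step 31: x=[3.4240] v=[-1.1086]
Step 32: x=[3.3740] v=[-0.9991]
Step 33: x=[3.3298] v=[-0.8834]
Step 34: x=[3.2917] v=[-0.7621]
Step 35: x=[3.2599] v=[-0.6361]
Step 36: x=[3.2346] v=[-0.5061]
Step 37: x=[3.2160] v=[-0.3729]
Step 38: x=[3.2041] v=[-0.2374]
Step 39: x=[3.1991] v=[-0.1004]
Step 40: x=[3.2010] v=[0.0372]
First v>=0 after going negative at step 40, time=2.0000

Answer: 2.0000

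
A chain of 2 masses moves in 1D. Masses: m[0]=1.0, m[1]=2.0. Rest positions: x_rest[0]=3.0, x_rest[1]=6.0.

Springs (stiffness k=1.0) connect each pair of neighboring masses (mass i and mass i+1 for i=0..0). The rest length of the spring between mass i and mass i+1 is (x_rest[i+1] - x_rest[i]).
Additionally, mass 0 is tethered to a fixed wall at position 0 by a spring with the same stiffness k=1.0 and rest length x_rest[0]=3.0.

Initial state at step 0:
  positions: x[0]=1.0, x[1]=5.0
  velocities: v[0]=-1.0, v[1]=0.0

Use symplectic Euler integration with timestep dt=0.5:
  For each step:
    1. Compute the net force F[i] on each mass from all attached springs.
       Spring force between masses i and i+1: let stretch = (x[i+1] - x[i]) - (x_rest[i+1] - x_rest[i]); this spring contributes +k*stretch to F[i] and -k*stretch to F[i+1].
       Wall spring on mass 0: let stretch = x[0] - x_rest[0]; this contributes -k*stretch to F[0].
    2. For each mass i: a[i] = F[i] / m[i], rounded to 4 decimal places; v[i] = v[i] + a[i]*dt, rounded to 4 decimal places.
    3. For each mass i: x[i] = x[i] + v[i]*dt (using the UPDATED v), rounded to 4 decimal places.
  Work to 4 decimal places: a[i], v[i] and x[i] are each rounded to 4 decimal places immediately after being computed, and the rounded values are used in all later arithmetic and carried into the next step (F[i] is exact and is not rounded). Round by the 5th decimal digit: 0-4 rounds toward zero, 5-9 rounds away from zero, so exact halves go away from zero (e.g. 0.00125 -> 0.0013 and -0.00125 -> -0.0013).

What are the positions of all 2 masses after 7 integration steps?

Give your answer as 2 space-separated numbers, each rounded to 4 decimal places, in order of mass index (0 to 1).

Step 0: x=[1.0000 5.0000] v=[-1.0000 0.0000]
Step 1: x=[1.2500 4.8750] v=[0.5000 -0.2500]
Step 2: x=[2.0938 4.6719] v=[1.6875 -0.4063]
Step 3: x=[3.0587 4.5215] v=[1.9297 -0.3008]
Step 4: x=[3.6246 4.5633] v=[1.1318 0.0835]
Step 5: x=[3.5190 4.8628] v=[-0.2112 0.5989]
Step 6: x=[2.8696 5.3693] v=[-1.2988 1.0130]
Step 7: x=[2.1277 5.9384] v=[-1.4838 1.1381]

Answer: 2.1277 5.9384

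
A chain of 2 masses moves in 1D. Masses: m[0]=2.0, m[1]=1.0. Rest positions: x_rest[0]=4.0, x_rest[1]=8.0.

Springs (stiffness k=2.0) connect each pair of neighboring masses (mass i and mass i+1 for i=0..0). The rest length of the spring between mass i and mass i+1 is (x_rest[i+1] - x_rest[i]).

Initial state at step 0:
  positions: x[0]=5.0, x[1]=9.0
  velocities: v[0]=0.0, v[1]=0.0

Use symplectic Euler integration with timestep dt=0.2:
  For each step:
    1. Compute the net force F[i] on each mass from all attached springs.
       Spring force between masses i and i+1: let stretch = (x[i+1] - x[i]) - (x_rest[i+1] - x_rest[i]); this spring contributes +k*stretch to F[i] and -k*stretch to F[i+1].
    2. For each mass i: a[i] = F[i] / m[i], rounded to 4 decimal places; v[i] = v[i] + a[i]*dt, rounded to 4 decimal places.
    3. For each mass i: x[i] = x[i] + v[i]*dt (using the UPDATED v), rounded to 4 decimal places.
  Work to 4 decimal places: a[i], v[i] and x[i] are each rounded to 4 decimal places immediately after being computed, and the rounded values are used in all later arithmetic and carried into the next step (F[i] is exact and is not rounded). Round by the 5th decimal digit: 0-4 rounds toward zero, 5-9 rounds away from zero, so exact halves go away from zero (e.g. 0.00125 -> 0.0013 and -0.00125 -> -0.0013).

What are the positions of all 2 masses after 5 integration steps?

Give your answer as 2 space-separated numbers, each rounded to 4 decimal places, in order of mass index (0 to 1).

Answer: 5.0000 9.0000

Derivation:
Step 0: x=[5.0000 9.0000] v=[0.0000 0.0000]
Step 1: x=[5.0000 9.0000] v=[0.0000 0.0000]
Step 2: x=[5.0000 9.0000] v=[0.0000 0.0000]
Step 3: x=[5.0000 9.0000] v=[0.0000 0.0000]
Step 4: x=[5.0000 9.0000] v=[0.0000 0.0000]
Step 5: x=[5.0000 9.0000] v=[0.0000 0.0000]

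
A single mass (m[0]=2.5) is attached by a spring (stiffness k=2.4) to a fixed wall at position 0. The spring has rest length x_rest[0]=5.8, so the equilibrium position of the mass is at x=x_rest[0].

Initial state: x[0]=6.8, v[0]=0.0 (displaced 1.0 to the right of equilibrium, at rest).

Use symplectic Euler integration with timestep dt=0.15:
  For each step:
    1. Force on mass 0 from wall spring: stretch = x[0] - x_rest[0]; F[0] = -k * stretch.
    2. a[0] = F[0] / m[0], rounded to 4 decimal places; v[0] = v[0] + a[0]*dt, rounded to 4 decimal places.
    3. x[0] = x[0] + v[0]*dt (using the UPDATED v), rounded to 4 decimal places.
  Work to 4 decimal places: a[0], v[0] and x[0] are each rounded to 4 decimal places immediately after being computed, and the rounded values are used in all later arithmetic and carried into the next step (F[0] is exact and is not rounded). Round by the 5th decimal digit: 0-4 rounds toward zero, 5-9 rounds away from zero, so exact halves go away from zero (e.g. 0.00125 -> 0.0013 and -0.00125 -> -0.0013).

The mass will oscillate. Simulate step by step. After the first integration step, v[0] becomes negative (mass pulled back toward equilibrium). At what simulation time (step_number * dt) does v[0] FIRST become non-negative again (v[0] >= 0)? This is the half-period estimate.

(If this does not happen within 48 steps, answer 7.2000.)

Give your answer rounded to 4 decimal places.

Answer: 3.3000

Derivation:
Step 0: x=[6.8000] v=[0.0000]
Step 1: x=[6.7784] v=[-0.1440]
Step 2: x=[6.7357] v=[-0.2849]
Step 3: x=[6.6728] v=[-0.4196]
Step 4: x=[6.5910] v=[-0.5453]
Step 5: x=[6.4921] v=[-0.6592]
Step 6: x=[6.3783] v=[-0.7589]
Step 7: x=[6.2520] v=[-0.8422]
Step 8: x=[6.1159] v=[-0.9073]
Step 9: x=[5.9730] v=[-0.9528]
Step 10: x=[5.8263] v=[-0.9777]
Step 11: x=[5.6791] v=[-0.9815]
Step 12: x=[5.5345] v=[-0.9641]
Step 13: x=[5.3956] v=[-0.9259]
Step 14: x=[5.2654] v=[-0.8677]
Step 15: x=[5.1468] v=[-0.7907]
Step 16: x=[5.0423] v=[-0.6966]
Step 17: x=[4.9542] v=[-0.5875]
Step 18: x=[4.8843] v=[-0.4657]
Step 19: x=[4.8342] v=[-0.3338]
Step 20: x=[4.8050] v=[-0.1947]
Step 21: x=[4.7973] v=[-0.0514]
Step 22: x=[4.8113] v=[0.0930]
First v>=0 after going negative at step 22, time=3.3000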